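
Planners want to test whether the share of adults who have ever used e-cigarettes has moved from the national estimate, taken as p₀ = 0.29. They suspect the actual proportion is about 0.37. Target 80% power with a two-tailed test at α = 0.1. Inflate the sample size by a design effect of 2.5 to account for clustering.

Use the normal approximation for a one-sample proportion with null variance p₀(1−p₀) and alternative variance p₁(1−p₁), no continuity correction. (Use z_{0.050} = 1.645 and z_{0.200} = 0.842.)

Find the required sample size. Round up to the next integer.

n = 520

n = [z_{α/2}·√(p₀q₀) + z_β·√(p₁q₁)]² / (p₁ − p₀)²
  = [1.645·√(0.29·0.71) + 0.842·√(0.37·0.63)]² / (0.08)²
  = [1.645·0.4538 + 0.842·0.4828]² / 0.0064
  = [1.1530]² / 0.0064
  = 207.71
Design effect: 2.5 × 207.71 = 519.26.
Round up → n = 520.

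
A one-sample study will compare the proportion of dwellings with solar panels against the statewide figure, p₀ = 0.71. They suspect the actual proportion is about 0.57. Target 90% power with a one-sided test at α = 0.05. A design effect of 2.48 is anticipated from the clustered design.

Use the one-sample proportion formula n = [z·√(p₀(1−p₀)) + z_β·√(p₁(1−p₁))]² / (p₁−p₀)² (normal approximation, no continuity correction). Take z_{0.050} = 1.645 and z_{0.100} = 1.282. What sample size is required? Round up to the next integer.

n = 242

n = [z_α·√(p₀q₀) + z_β·√(p₁q₁)]² / (p₁ − p₀)²
  = [1.645·√(0.71·0.29) + 1.282·√(0.57·0.43)]² / (-0.14)²
  = [1.645·0.4538 + 1.282·0.4951]² / 0.0196
  = [1.3811]² / 0.0196
  = 97.32
Design effect: 2.48 × 97.32 = 241.36.
Round up → n = 242.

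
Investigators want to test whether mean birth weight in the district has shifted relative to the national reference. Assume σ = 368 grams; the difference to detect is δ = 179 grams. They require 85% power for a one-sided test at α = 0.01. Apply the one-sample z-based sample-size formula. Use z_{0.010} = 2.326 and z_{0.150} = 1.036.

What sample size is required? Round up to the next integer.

n = 48

n = (z_α + z_β)² · σ² / δ²
  = (2.326 + 1.036)² · 368² / 179²
  = 11.3030 · 135424 / 32041
  = 47.77
Round up → n = 48.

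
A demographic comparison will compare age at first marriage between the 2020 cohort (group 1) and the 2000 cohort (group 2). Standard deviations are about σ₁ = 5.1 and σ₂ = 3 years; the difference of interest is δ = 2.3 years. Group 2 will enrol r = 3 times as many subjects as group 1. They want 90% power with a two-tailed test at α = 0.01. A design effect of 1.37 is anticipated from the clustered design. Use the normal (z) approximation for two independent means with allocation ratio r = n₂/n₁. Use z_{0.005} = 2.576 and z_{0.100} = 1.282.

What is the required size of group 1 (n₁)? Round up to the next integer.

n₁ = (z_{α/2} + z_β)² · (σ₁² + σ₂²/r) / δ²
   = (2.576 + 1.282)² · (5.1² + 3²/3) / 2.3²
   = 14.8842 · (26.01 + 3) / 5.29
   = 14.8842 · 29.01 / 5.29
   = 81.62
Design effect: 1.37 × 81.62 = 111.82.
Round up → n₁ = 112; n₂ = r·n₁ = 3 × 112 = 336.

n₁ = 112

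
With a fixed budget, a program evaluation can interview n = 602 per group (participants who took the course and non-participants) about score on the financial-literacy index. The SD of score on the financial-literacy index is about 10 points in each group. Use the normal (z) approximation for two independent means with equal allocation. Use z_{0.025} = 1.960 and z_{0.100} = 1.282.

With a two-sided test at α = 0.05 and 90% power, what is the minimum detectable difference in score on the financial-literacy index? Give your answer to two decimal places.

δ = (z_{α/2} + z_β) · √((σ₁²+σ₂²)/n)
  = (1.960 + 1.282) · √(200/602)
  = 3.242 · √0.33223
  = 3.242 · 0.5764
  = 1.8687

Minimum detectable difference ≈ 1.87 points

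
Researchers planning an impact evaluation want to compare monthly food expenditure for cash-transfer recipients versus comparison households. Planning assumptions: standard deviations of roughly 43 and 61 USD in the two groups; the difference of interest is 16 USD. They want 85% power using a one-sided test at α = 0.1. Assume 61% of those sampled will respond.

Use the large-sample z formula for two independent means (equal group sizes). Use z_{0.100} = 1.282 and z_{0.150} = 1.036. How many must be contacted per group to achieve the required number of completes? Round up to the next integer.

n = (z_α + z_β)² · (σ₁² + σ₂²) / δ²
  = (1.282 + 1.036)² · (43² + 61² = 5570) / 16²
  = 5.3731 · 5570 / 256
  = 116.91
Adjust for 61% response: 116.91 / 0.61 = 191.65.
Round up → n = 192 per group.

n = 192 per group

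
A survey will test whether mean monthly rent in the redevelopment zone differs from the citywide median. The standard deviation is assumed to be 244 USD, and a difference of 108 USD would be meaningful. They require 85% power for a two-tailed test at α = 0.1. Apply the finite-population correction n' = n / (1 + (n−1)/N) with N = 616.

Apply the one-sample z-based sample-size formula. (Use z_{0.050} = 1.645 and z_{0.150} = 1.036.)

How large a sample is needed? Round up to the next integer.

n = (z_{α/2} + z_β)² · σ² / δ²
  = (1.645 + 1.036)² · 244² / 108²
  = 7.1878 · 59536 / 11664
  = 36.69
Finite-population correction (N = 616): 36.69 / (1 + (36.69 − 1)/616) = 34.68.
Round up → n = 35.

n = 35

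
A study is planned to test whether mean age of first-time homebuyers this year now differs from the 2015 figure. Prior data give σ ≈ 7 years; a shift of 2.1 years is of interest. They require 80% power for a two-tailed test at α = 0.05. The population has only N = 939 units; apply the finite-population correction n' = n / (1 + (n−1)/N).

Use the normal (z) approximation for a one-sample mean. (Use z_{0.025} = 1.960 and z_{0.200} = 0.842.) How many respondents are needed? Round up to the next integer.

n = 80

n = (z_{α/2} + z_β)² · σ² / δ²
  = (1.960 + 0.842)² · 7² / 2.1²
  = 7.8512 · 49 / 4.41
  = 87.24
Finite-population correction (N = 939): 87.24 / (1 + (87.24 − 1)/939) = 79.90.
Round up → n = 80.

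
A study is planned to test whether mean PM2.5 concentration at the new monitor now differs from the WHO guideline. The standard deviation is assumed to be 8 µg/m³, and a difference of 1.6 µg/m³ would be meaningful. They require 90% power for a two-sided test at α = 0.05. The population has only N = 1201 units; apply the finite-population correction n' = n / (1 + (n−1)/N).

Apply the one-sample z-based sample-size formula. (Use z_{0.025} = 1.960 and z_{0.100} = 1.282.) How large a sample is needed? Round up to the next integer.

n = 216

n = (z_{α/2} + z_β)² · σ² / δ²
  = (1.960 + 1.282)² · 8² / 1.6²
  = 10.5106 · 64 / 2.56
  = 262.76
Finite-population correction (N = 1201): 262.76 / (1 + (262.76 − 1)/1201) = 215.74.
Round up → n = 216.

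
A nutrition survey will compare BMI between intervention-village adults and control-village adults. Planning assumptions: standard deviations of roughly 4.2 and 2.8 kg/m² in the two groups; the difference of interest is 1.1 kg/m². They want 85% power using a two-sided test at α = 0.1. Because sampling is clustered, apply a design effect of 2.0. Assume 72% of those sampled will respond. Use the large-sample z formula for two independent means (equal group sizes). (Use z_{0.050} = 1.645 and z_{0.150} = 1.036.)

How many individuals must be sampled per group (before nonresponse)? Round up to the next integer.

n = (z_{α/2} + z_β)² · (σ₁² + σ₂²) / δ²
  = (1.645 + 1.036)² · (4.2² + 2.8² = 25.48) / 1.1²
  = 7.1878 · 25.48 / 1.21
  = 151.36
Design effect: 2.0 × 151.36 = 302.72.
Adjust for 72% response: 302.72 / 0.72 = 420.44.
Round up → n = 421 per group.

n = 421 per group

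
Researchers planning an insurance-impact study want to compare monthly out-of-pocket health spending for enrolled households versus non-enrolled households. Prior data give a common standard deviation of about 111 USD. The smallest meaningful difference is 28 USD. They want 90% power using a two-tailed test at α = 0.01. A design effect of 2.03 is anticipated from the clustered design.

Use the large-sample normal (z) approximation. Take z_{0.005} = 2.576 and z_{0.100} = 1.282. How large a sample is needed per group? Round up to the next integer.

n = (z_{α/2} + z_β)² · (σ₁² + σ₂²) / δ²
  = (2.576 + 1.282)² · (2·111² = 24642) / 28²
  = 14.8842 · 24642 / 784
  = 467.83
Design effect: 2.03 × 467.83 = 949.69.
Round up → n = 950 per group.

n = 950 per group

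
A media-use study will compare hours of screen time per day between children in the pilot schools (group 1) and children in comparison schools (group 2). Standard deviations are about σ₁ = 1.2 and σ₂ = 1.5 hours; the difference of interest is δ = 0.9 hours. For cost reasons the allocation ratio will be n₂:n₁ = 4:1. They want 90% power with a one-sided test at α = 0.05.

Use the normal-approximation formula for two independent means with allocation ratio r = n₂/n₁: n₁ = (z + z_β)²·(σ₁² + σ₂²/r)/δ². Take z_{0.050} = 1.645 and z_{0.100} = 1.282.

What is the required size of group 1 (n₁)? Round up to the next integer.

n₁ = (z_α + z_β)² · (σ₁² + σ₂²/r) / δ²
   = (1.645 + 1.282)² · (1.2² + 1.5²/4) / 0.9²
   = 8.5673 · (1.44 + 0.5625) / 0.81
   = 8.5673 · 2.0025 / 0.81
   = 21.18
Round up → n₁ = 22; n₂ = r·n₁ = 4 × 22 = 88.

n₁ = 22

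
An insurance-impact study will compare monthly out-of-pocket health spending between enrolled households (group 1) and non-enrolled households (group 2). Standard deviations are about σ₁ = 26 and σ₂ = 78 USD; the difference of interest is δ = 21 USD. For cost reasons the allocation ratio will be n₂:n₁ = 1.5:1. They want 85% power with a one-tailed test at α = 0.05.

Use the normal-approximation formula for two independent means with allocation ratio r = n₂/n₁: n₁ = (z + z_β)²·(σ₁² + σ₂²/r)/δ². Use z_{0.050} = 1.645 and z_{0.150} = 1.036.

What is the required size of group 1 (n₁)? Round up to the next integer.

n₁ = (z_α + z_β)² · (σ₁² + σ₂²/r) / δ²
   = (1.645 + 1.036)² · (26² + 78²/1.5) / 21²
   = 7.1878 · (676 + 4056) / 441
   = 7.1878 · 4732 / 441
   = 77.13
Round up → n₁ = 78; n₂ = r·n₁ = 1.5 × 78 = 117.

n₁ = 78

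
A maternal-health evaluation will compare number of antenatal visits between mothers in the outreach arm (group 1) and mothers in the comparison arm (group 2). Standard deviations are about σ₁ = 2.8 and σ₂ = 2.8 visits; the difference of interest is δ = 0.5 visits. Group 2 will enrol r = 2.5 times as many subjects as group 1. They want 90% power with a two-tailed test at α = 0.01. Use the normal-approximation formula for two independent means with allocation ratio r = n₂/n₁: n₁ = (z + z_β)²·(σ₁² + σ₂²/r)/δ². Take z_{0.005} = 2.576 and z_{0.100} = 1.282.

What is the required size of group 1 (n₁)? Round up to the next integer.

n₁ = (z_{α/2} + z_β)² · (σ₁² + σ₂²/r) / δ²
   = (2.576 + 1.282)² · (2.8² + 2.8²/2.5) / 0.5²
   = 14.8842 · (7.84 + 3.136) / 0.25
   = 14.8842 · 10.976 / 0.25
   = 653.47
Round up → n₁ = 654; n₂ = r·n₁ = 2.5 × 654 = 1635.

n₁ = 654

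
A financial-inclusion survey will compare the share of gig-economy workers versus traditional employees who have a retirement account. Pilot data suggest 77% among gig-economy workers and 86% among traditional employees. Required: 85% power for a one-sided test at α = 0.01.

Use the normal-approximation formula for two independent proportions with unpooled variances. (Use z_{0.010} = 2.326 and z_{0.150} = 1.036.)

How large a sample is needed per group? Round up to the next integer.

n = (z_α + z_β)² · [p₁(1−p₁) + p₂(1−p₂)] / (p₁ − p₂)²
  = (2.326 + 1.036)² · (0.77·0.23 + 0.86·0.14) / (-0.09)²
  = (3.362)² · (0.1771 + 0.1204) / 0.0081
  = 11.3030 · 0.2975 / 0.0081
  = 415.14
Round up → n = 416 per group.

n = 416 per group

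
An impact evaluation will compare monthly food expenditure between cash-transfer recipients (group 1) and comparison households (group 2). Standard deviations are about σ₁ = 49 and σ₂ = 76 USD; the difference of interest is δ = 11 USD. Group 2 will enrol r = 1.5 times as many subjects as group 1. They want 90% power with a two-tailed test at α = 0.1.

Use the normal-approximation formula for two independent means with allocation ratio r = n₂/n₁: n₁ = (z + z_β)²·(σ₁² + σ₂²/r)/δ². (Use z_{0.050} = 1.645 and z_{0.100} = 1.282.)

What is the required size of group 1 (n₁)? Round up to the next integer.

n₁ = 443

n₁ = (z_{α/2} + z_β)² · (σ₁² + σ₂²/r) / δ²
   = (1.645 + 1.282)² · (49² + 76²/1.5) / 11²
   = 8.5673 · (2401 + 3850.7) / 121
   = 8.5673 · 6251.7 / 121
   = 442.65
Round up → n₁ = 443; n₂ = r·n₁ = 1.5 × 443 = 665.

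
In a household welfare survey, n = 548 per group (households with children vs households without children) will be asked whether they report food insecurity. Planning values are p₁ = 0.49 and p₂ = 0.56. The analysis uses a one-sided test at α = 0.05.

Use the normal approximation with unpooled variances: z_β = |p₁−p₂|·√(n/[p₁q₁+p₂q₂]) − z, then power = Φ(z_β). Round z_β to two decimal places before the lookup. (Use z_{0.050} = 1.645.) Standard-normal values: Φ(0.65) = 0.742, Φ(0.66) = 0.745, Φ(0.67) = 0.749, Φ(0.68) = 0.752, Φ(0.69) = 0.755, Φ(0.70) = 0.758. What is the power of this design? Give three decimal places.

z_β = |p₁−p₂|·√(n/[p₁q₁+p₂q₂]) − z_α
    = 0.07 · √(548/0.4963) − 1.645
    = 0.07 · 33.2291 − 1.645
    = 2.3260 − 1.645 = 0.6810 → 0.68
Power = Φ(0.68) = 0.752.

Power ≈ 0.752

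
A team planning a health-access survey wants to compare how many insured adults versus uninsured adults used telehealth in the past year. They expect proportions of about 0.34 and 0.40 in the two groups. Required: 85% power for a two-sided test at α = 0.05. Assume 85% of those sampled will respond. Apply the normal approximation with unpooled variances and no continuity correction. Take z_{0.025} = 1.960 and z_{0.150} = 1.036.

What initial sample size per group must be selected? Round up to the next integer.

n = 1363 per group

n = (z_{α/2} + z_β)² · [p₁(1−p₁) + p₂(1−p₂)] / (p₁ − p₂)²
  = (1.960 + 1.036)² · (0.34·0.66 + 0.40·0.60) / (-0.06)²
  = (2.996)² · (0.2244 + 0.2400) / 0.0036
  = 8.9760 · 0.4644 / 0.0036
  = 1157.91
Adjust for 85% response: 1157.91 / 0.85 = 1362.24.
Round up → n = 1363 per group.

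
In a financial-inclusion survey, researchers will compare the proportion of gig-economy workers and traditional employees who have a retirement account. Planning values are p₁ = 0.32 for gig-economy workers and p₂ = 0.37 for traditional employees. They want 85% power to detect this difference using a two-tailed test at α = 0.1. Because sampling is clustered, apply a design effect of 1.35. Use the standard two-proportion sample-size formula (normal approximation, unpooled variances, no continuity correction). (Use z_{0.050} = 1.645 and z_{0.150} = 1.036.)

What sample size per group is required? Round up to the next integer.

n = (z_{α/2} + z_β)² · [p₁(1−p₁) + p₂(1−p₂)] / (p₁ − p₂)²
  = (1.645 + 1.036)² · (0.32·0.68 + 0.37·0.63) / (-0.05)²
  = (2.681)² · (0.2176 + 0.2331) / 0.0025
  = 7.1878 · 0.4507 / 0.0025
  = 1295.81
Design effect: 1.35 × 1295.81 = 1749.34.
Round up → n = 1750 per group.

n = 1750 per group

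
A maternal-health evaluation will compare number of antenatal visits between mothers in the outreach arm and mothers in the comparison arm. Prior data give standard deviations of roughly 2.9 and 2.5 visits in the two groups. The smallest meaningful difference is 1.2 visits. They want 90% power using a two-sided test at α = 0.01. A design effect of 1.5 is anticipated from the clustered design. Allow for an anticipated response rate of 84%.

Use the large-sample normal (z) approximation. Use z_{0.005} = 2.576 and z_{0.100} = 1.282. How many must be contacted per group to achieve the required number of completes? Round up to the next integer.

n = (z_{α/2} + z_β)² · (σ₁² + σ₂²) / δ²
  = (2.576 + 1.282)² · (2.9² + 2.5² = 14.66) / 1.2²
  = 14.8842 · 14.66 / 1.44
  = 151.53
Design effect: 1.5 × 151.53 = 227.29.
Adjust for 84% response: 227.29 / 0.84 = 270.59.
Round up → n = 271 per group.

n = 271 per group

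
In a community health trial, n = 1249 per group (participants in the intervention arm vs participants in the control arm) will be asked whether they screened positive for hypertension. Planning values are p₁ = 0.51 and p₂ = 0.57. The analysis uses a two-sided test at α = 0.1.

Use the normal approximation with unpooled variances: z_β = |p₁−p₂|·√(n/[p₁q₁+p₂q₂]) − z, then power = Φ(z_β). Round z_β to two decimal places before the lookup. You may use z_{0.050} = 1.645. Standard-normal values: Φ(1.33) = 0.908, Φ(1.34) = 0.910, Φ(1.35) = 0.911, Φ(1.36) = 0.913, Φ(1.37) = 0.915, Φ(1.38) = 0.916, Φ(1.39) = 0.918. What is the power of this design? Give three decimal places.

z_β = |p₁−p₂|·√(n/[p₁q₁+p₂q₂]) − z_{α/2}
    = 0.06 · √(1249/0.4950) − 1.645
    = 0.06 · 50.2318 − 1.645
    = 3.0139 − 1.645 = 1.3689 → 1.37
Power = Φ(1.37) = 0.915.

Power ≈ 0.915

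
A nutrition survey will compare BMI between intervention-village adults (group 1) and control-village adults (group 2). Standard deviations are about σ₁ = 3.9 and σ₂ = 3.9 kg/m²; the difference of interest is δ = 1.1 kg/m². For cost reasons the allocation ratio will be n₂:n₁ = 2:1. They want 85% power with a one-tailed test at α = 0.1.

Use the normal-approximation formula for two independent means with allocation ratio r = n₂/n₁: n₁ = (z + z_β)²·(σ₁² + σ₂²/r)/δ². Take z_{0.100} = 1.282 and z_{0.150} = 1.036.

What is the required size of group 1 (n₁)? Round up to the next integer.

n₁ = 102

n₁ = (z_α + z_β)² · (σ₁² + σ₂²/r) / δ²
   = (1.282 + 1.036)² · (3.9² + 3.9²/2) / 1.1²
   = 5.3731 · (15.21 + 7.605) / 1.21
   = 5.3731 · 22.815 / 1.21
   = 101.31
Round up → n₁ = 102; n₂ = r·n₁ = 2 × 102 = 204.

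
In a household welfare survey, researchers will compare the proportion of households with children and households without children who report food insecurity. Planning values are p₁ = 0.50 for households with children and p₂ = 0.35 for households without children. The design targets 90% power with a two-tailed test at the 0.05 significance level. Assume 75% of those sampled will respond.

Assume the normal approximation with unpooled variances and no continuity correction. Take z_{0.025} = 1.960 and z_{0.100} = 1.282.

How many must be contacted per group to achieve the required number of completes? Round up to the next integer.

n = 298 per group

n = (z_{α/2} + z_β)² · [p₁(1−p₁) + p₂(1−p₂)] / (p₁ − p₂)²
  = (1.960 + 1.282)² · (0.50·0.50 + 0.35·0.65) / (0.15)²
  = (3.242)² · (0.2500 + 0.2275) / 0.0225
  = 10.5106 · 0.4775 / 0.0225
  = 223.06
Adjust for 75% response: 223.06 / 0.75 = 297.41.
Round up → n = 298 per group.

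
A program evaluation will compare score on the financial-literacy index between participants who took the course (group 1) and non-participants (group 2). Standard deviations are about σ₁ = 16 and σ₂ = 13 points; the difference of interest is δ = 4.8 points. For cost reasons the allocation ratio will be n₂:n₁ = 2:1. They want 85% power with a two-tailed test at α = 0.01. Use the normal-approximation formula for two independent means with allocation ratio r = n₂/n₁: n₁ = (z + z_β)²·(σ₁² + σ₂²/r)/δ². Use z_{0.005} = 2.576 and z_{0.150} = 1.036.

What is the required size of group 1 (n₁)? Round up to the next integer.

n₁ = (z_{α/2} + z_β)² · (σ₁² + σ₂²/r) / δ²
   = (2.576 + 1.036)² · (16² + 13²/2) / 4.8²
   = 13.0465 · (256 + 84.5) / 23.04
   = 13.0465 · 340.5 / 23.04
   = 192.81
Round up → n₁ = 193; n₂ = r·n₁ = 2 × 193 = 386.

n₁ = 193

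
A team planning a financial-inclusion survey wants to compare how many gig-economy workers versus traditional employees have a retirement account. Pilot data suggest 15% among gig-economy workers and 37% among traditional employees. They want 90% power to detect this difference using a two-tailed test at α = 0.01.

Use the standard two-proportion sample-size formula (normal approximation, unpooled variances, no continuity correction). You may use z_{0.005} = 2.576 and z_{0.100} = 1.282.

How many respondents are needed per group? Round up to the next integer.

n = 111 per group

n = (z_{α/2} + z_β)² · [p₁(1−p₁) + p₂(1−p₂)] / (p₁ − p₂)²
  = (2.576 + 1.282)² · (0.15·0.85 + 0.37·0.63) / (-0.22)²
  = (3.858)² · (0.1275 + 0.2331) / 0.0484
  = 14.8842 · 0.3606 / 0.0484
  = 110.89
Round up → n = 111 per group.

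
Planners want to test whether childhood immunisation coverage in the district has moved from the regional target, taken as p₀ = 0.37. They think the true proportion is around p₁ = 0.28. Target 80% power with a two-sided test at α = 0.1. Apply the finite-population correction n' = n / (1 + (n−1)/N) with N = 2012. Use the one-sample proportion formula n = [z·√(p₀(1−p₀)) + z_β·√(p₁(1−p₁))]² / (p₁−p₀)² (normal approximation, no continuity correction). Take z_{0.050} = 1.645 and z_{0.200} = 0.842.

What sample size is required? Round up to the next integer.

n = [z_{α/2}·√(p₀q₀) + z_β·√(p₁q₁)]² / (p₁ − p₀)²
  = [1.645·√(0.37·0.63) + 0.842·√(0.28·0.72)]² / (-0.09)²
  = [1.645·0.4828 + 0.842·0.4490]² / 0.0081
  = [1.1723]² / 0.0081
  = 169.66
Finite-population correction (N = 2012): 169.66 / (1 + (169.66 − 1)/2012) = 156.53.
Round up → n = 157.

n = 157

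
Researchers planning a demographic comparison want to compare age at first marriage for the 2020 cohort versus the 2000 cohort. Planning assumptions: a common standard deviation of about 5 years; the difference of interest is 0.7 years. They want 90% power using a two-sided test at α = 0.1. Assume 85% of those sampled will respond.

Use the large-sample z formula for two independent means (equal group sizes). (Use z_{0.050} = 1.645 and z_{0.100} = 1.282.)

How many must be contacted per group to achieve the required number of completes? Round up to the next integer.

n = (z_{α/2} + z_β)² · (σ₁² + σ₂²) / δ²
  = (1.645 + 1.282)² · (2·5² = 50) / 0.7²
  = 8.5673 · 50 / 0.49
  = 874.22
Adjust for 85% response: 874.22 / 0.85 = 1028.49.
Round up → n = 1029 per group.

n = 1029 per group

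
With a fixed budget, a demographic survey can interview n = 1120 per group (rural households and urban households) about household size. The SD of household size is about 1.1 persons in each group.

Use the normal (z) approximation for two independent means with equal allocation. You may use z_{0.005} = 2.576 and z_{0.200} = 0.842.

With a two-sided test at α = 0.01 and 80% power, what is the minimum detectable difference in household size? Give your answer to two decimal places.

δ = (z_{α/2} + z_β) · √((σ₁²+σ₂²)/n)
  = (2.576 + 0.842) · √(2.42/1120)
  = 3.418 · √0.00216
  = 3.418 · 0.0465
  = 0.1589

Minimum detectable difference ≈ 0.16 persons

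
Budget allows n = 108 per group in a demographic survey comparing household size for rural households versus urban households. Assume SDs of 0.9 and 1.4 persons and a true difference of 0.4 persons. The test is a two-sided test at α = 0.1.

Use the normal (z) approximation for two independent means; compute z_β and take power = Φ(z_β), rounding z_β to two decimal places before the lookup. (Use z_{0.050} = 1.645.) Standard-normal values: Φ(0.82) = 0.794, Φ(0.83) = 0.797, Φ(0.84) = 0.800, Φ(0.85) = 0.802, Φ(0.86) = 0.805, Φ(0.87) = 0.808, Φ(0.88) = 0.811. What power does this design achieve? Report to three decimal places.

z_β = δ·√(n/(σ₁²+σ₂²)) − z_{α/2}
    = 0.4 · √(108/2.77) − 1.645
    = 0.4 · 6.24413 − 1.645
    = 2.4977 − 1.645 = 0.8527 → 0.85
Power = Φ(0.85) = 0.802.

Power ≈ 0.802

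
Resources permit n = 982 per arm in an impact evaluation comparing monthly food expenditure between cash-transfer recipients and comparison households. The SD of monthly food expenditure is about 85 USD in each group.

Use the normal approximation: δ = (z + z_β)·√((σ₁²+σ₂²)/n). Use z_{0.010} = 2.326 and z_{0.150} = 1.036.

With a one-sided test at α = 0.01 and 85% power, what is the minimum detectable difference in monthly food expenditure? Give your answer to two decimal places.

Minimum detectable difference ≈ 12.90 USD

δ = (z_α + z_β) · √((σ₁²+σ₂²)/n)
  = (2.326 + 1.036) · √(14450/982)
  = 3.362 · √14.7149
  = 3.362 · 3.8360
  = 12.8966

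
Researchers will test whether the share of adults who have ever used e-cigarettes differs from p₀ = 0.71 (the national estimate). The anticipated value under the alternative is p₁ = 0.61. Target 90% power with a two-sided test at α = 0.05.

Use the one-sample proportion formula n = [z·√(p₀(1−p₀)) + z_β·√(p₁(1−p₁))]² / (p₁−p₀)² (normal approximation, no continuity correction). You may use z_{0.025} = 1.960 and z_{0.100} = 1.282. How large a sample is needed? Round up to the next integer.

n = 230

n = [z_{α/2}·√(p₀q₀) + z_β·√(p₁q₁)]² / (p₁ − p₀)²
  = [1.960·√(0.71·0.29) + 1.282·√(0.61·0.39)]² / (-0.10)²
  = [1.960·0.4538 + 1.282·0.4877]² / 0.0100
  = [1.5147]² / 0.0100
  = 229.42
Round up → n = 230.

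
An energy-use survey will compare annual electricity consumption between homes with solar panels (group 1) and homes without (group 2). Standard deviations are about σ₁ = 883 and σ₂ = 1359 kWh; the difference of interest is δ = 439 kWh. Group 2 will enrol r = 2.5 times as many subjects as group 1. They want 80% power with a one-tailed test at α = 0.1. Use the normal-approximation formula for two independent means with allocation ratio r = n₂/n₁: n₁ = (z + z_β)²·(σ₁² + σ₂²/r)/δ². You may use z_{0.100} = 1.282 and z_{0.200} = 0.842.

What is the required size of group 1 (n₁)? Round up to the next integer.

n₁ = 36

n₁ = (z_α + z_β)² · (σ₁² + σ₂²/r) / δ²
   = (1.282 + 0.842)² · (883² + 1359²/2.5) / 439²
   = 4.5114 · (779689 + 738752.4) / 192721
   = 4.5114 · 1518441.4 / 192721
   = 35.54
Round up → n₁ = 36; n₂ = r·n₁ = 2.5 × 36 = 90.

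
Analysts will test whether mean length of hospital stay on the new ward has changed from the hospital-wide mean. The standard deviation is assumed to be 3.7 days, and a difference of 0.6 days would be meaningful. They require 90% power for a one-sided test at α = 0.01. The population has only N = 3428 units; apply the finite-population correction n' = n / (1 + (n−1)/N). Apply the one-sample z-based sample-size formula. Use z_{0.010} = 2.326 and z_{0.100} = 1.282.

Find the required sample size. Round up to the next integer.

n = 433

n = (z_α + z_β)² · σ² / δ²
  = (2.326 + 1.282)² · 3.7² / 0.6²
  = 13.0177 · 13.69 / 0.36
  = 495.03
Finite-population correction (N = 3428): 495.03 / (1 + (495.03 − 1)/3428) = 432.68.
Round up → n = 433.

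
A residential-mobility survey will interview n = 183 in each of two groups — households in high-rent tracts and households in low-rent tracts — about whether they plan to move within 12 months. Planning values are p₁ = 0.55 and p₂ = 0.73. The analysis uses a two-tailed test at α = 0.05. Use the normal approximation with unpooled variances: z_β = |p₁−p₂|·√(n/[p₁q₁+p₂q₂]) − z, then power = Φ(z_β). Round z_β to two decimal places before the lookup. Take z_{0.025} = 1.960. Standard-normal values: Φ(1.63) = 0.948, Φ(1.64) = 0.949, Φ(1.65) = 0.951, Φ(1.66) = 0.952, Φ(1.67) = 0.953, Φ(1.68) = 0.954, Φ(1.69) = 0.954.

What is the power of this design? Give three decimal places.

z_β = |p₁−p₂|·√(n/[p₁q₁+p₂q₂]) − z_{α/2}
    = 0.18 · √(183/0.4446) − 1.960
    = 0.18 · 20.2881 − 1.960
    = 3.6519 − 1.960 = 1.6919 → 1.69
Power = Φ(1.69) = 0.954.

Power ≈ 0.954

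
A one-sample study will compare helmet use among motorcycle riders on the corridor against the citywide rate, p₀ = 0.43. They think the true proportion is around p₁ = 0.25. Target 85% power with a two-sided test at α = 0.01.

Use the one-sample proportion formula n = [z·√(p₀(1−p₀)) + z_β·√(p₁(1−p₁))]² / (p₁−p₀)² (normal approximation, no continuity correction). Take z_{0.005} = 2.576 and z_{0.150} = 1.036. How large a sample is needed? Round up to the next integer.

n = [z_{α/2}·√(p₀q₀) + z_β·√(p₁q₁)]² / (p₁ − p₀)²
  = [2.576·√(0.43·0.57) + 1.036·√(0.25·0.75)]² / (-0.18)²
  = [2.576·0.4951 + 1.036·0.4330]² / 0.0324
  = [1.7239]² / 0.0324
  = 91.72
Round up → n = 92.

n = 92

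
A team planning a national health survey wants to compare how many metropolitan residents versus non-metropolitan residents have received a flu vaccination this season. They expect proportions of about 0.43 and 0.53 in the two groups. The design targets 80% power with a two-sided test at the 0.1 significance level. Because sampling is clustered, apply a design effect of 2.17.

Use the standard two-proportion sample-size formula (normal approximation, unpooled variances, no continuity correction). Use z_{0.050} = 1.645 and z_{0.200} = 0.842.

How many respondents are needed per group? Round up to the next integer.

n = 664 per group

n = (z_{α/2} + z_β)² · [p₁(1−p₁) + p₂(1−p₂)] / (p₁ − p₂)²
  = (1.645 + 0.842)² · (0.43·0.57 + 0.53·0.47) / (-0.10)²
  = (2.487)² · (0.2451 + 0.2491) / 0.0100
  = 6.1852 · 0.4942 / 0.0100
  = 305.67
Design effect: 2.17 × 305.67 = 663.31.
Round up → n = 664 per group.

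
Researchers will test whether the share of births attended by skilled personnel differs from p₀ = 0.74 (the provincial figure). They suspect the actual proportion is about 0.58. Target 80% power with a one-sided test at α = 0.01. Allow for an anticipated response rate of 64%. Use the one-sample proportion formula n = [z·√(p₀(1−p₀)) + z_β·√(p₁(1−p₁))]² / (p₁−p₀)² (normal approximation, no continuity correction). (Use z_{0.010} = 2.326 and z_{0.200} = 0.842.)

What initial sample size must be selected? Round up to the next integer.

n = 126

n = [z_α·√(p₀q₀) + z_β·√(p₁q₁)]² / (p₁ − p₀)²
  = [2.326·√(0.74·0.26) + 0.842·√(0.58·0.42)]² / (-0.16)²
  = [2.326·0.4386 + 0.842·0.4936]² / 0.0256
  = [1.4358]² / 0.0256
  = 80.53
Adjust for 64% response: 80.53 / 0.64 = 125.83.
Round up → n = 126.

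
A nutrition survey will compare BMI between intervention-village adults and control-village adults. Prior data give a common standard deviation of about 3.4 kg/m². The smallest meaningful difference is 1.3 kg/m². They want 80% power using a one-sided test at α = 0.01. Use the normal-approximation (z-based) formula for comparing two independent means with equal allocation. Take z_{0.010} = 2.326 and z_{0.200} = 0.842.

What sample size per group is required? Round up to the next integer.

n = 138 per group

n = (z_α + z_β)² · (σ₁² + σ₂²) / δ²
  = (2.326 + 0.842)² · (2·3.4² = 23.12) / 1.3²
  = 10.0362 · 23.12 / 1.69
  = 137.30
Round up → n = 138 per group.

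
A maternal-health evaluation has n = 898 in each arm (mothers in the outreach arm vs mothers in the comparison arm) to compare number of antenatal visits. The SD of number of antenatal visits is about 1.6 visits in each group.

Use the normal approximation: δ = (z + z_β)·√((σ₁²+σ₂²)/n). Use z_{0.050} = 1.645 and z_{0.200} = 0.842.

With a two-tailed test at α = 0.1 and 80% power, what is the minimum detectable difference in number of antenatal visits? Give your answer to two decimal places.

Minimum detectable difference ≈ 0.19 visits

δ = (z_{α/2} + z_β) · √((σ₁²+σ₂²)/n)
  = (1.645 + 0.842) · √(5.12/898)
  = 2.487 · √0.0057
  = 2.487 · 0.0755
  = 0.1878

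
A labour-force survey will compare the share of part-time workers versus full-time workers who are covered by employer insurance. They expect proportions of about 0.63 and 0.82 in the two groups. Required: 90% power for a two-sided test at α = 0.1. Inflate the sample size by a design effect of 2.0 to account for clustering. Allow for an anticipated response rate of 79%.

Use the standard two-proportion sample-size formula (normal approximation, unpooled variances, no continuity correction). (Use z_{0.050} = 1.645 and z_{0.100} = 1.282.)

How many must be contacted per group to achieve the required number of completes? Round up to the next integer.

n = 229 per group

n = (z_{α/2} + z_β)² · [p₁(1−p₁) + p₂(1−p₂)] / (p₁ − p₂)²
  = (1.645 + 1.282)² · (0.63·0.37 + 0.82·0.18) / (-0.19)²
  = (2.927)² · (0.2331 + 0.1476) / 0.0361
  = 8.5673 · 0.3807 / 0.0361
  = 90.35
Design effect: 2.0 × 90.35 = 180.70.
Adjust for 79% response: 180.70 / 0.79 = 228.73.
Round up → n = 229 per group.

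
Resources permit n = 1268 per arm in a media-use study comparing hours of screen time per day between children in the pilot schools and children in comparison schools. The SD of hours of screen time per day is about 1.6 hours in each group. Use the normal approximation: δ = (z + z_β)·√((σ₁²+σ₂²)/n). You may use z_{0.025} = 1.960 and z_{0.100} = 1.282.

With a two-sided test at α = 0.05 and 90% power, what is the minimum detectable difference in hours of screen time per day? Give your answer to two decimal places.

δ = (z_{α/2} + z_β) · √((σ₁²+σ₂²)/n)
  = (1.960 + 1.282) · √(5.12/1268)
  = 3.242 · √0.00404
  = 3.242 · 0.0635
  = 0.2060

Minimum detectable difference ≈ 0.21 hours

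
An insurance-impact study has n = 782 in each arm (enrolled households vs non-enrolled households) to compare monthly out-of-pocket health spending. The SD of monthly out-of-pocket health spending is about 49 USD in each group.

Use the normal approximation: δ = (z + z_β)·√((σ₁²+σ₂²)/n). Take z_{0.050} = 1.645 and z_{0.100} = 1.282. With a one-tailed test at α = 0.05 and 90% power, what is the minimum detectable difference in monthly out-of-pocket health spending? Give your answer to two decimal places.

Minimum detectable difference ≈ 7.25 USD

δ = (z_α + z_β) · √((σ₁²+σ₂²)/n)
  = (1.645 + 1.282) · √(4802/782)
  = 2.927 · √6.1407
  = 2.927 · 2.4780
  = 7.2532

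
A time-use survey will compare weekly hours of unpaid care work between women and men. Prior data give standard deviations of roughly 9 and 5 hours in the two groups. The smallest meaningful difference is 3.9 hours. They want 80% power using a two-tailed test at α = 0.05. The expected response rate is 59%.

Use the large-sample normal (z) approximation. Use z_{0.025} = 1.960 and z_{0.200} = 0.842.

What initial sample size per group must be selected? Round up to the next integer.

n = (z_{α/2} + z_β)² · (σ₁² + σ₂²) / δ²
  = (1.960 + 0.842)² · (9² + 5² = 106) / 3.9²
  = 7.8512 · 106 / 15.21
  = 54.72
Adjust for 59% response: 54.72 / 0.59 = 92.74.
Round up → n = 93 per group.

n = 93 per group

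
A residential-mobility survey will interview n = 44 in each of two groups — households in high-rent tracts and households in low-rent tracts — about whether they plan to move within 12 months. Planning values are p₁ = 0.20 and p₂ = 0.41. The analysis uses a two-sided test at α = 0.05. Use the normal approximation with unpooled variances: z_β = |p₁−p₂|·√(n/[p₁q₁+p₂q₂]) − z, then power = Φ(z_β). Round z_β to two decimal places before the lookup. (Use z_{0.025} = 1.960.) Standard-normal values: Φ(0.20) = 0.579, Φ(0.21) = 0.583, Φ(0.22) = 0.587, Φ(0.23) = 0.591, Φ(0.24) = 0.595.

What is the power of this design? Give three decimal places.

Power ≈ 0.595

z_β = |p₁−p₂|·√(n/[p₁q₁+p₂q₂]) − z_{α/2}
    = 0.21 · √(44/0.4019) − 1.960
    = 0.21 · 10.4633 − 1.960
    = 2.1973 − 1.960 = 0.2373 → 0.24
Power = Φ(0.24) = 0.595.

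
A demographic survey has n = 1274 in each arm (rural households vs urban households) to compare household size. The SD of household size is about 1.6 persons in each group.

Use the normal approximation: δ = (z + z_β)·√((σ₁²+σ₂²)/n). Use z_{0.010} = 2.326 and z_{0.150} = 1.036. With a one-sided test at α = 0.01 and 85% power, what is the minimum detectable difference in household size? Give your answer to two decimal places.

δ = (z_α + z_β) · √((σ₁²+σ₂²)/n)
  = (2.326 + 1.036) · √(5.12/1274)
  = 3.362 · √0.00402
  = 3.362 · 0.0634
  = 0.2131

Minimum detectable difference ≈ 0.21 persons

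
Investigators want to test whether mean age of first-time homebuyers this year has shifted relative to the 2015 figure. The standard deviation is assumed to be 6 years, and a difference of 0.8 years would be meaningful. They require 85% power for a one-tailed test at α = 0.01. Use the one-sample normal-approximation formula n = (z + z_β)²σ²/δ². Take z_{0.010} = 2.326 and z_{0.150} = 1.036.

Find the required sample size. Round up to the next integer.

n = (z_α + z_β)² · σ² / δ²
  = (2.326 + 1.036)² · 6² / 0.8²
  = 11.3030 · 36 / 0.64
  = 635.80
Round up → n = 636.

n = 636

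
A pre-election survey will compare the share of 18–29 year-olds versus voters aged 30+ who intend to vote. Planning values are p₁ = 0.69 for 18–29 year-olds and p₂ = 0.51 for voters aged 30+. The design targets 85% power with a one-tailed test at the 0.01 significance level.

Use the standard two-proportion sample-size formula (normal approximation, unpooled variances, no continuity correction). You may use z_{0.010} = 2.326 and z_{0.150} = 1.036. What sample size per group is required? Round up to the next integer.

n = (z_α + z_β)² · [p₁(1−p₁) + p₂(1−p₂)] / (p₁ − p₂)²
  = (2.326 + 1.036)² · (0.69·0.31 + 0.51·0.49) / (0.18)²
  = (3.362)² · (0.2139 + 0.2499) / 0.0324
  = 11.3030 · 0.4638 / 0.0324
  = 161.80
Round up → n = 162 per group.

n = 162 per group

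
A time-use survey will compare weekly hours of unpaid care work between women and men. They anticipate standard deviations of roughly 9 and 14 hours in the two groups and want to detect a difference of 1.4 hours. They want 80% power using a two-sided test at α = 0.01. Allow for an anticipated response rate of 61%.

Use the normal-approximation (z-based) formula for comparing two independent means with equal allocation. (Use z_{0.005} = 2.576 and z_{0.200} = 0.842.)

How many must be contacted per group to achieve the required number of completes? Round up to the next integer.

n = (z_{α/2} + z_β)² · (σ₁² + σ₂²) / δ²
  = (2.576 + 0.842)² · (9² + 14² = 277) / 1.4²
  = 11.6827 · 277 / 1.96
  = 1651.08
Adjust for 61% response: 1651.08 / 0.61 = 2706.69.
Round up → n = 2707 per group.

n = 2707 per group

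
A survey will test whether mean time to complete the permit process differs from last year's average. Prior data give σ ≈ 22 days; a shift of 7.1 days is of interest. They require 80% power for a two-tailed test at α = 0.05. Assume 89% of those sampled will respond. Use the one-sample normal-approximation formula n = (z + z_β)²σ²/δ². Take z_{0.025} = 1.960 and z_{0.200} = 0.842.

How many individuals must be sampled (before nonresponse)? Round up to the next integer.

n = (z_{α/2} + z_β)² · σ² / δ²
  = (1.960 + 0.842)² · 22² / 7.1²
  = 7.8512 · 484 / 50.41
  = 75.38
Adjust for 89% response: 75.38 / 0.89 = 84.70.
Round up → n = 85.

n = 85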